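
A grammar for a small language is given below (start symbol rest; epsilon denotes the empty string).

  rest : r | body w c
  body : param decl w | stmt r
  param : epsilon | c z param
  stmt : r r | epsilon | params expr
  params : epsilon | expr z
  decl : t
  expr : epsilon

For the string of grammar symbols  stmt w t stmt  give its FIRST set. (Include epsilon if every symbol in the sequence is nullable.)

Add FIRST(stmt)\{epsilon} = { r, z }; stmt is nullable, continue.
w is a terminal; add {w} and stop.

{ r, w, z }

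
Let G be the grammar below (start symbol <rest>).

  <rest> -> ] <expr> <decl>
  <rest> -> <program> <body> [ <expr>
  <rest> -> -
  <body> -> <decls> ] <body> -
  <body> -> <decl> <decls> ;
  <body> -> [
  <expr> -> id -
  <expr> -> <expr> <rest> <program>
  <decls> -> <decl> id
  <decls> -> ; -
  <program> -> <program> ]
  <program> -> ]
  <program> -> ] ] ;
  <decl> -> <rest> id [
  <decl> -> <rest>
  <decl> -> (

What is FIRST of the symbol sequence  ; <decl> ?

; is a terminal; add {;} and stop.

{ ; }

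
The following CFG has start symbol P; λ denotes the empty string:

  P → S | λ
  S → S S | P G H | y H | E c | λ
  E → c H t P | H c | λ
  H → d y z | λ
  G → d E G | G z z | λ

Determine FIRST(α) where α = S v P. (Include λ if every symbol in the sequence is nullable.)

Add FIRST(S)\{λ} = { c, d, y, z }; S is nullable, continue.
v is a terminal; add {v} and stop.

{ c, d, v, y, z }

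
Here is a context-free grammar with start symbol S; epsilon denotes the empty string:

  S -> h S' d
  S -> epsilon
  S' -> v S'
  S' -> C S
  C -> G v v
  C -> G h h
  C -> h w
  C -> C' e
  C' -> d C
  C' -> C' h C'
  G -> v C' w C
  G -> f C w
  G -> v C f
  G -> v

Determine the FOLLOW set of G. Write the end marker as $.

In C -> G v v: add FIRST(v v) = { v }.
In C -> G h h: add FIRST(h h) = { h }.
Union: FOLLOW(G) = { h, v }.

{ h, v }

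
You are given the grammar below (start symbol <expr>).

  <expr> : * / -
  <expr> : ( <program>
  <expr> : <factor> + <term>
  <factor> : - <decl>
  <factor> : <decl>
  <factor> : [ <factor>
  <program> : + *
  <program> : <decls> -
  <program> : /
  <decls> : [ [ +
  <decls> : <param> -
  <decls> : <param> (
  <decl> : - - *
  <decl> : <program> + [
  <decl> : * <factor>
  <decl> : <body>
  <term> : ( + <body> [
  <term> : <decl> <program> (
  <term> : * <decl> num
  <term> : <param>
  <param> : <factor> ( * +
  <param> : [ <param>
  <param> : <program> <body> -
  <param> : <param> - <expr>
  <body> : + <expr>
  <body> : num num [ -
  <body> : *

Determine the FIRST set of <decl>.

{ *, +, -, /, [, num }

<decl> : - - * contributes {-}.
From <decl> : <program> + [: add FIRST(<program>) = { *, +, -, /, [, num }.
<decl> : * <factor> contributes {*}.
From <decl> : <body>: add FIRST(<body>) = { *, +, num }.
Union: FIRST(<decl>) = { *, +, -, /, [, num }.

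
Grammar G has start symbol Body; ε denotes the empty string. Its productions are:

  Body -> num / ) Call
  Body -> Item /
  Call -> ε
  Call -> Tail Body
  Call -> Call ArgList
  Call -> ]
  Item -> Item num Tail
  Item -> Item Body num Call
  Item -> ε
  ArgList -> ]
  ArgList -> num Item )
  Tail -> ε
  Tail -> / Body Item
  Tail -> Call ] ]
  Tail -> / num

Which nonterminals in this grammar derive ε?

Directly nullable (have an ε-production): Call, Item, Tail.
No other nonterminal has a production whose RHS symbols are all nullable.

{ Call, Item, Tail }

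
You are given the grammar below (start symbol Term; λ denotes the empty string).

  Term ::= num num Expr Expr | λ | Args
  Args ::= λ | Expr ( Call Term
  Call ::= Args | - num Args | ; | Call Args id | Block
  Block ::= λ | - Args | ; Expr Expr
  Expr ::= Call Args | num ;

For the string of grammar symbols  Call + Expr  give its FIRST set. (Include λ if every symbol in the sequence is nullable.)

{ (, +, -, ;, id, num }

Add FIRST(Call)\{λ} = { (, -, ;, id, num }; Call is nullable, continue.
+ is a terminal; add {+} and stop.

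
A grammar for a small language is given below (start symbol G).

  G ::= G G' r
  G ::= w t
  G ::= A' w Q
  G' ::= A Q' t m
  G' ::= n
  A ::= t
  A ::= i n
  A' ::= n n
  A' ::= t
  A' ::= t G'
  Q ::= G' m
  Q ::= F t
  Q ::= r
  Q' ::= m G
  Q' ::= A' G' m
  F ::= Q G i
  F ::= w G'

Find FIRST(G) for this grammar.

From G ::= G G' r: add FIRST(G) = { n, t, w }.
G ::= w t contributes {w}.
From G ::= A' w Q: add FIRST(A') = { n, t }.
Union: FIRST(G) = { n, t, w }.

{ n, t, w }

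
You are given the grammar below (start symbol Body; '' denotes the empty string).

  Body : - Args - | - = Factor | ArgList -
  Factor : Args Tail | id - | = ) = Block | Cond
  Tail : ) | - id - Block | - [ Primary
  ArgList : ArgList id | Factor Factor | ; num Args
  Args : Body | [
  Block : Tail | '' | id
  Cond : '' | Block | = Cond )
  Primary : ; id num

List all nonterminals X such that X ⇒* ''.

Directly nullable (have an ''-production): Block, Cond.
ArgList : Factor Factor with every symbol nullable, so ArgList is nullable.
Factor : Cond with every symbol nullable, so Factor is nullable.
No other nonterminal has a production whose RHS symbols are all nullable.

{ ArgList, Block, Cond, Factor }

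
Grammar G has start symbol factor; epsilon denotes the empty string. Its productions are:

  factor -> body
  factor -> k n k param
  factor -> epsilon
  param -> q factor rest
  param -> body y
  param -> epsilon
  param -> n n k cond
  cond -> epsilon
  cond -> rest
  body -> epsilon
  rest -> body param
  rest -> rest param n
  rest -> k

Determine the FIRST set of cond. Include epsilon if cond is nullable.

{ k, n, q, y, epsilon }

cond -> epsilon contributes epsilon.
From cond -> rest: add FIRST(rest) = { k, n, q, y, epsilon } (including epsilon since rest is nullable).
Union: FIRST(cond) = { k, n, q, y, epsilon }.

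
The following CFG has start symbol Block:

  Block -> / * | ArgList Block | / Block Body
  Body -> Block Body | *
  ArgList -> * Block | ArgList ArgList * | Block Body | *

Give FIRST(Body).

{ *, / }

From Body -> Block Body: add FIRST(Block) = { *, / }.
Body -> * contributes {*}.
Union: FIRST(Body) = { *, / }.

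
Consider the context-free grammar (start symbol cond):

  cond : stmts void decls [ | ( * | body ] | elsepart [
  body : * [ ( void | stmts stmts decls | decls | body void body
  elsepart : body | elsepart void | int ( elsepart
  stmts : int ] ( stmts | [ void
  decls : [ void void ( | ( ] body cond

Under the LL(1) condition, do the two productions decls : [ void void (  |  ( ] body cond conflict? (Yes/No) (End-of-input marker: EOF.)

FIRST([ void void () = { [ } and FIRST(( ] body cond) = { ( }.
The FIRST sets are disjoint and neither alternative is nullable — no conflict.

No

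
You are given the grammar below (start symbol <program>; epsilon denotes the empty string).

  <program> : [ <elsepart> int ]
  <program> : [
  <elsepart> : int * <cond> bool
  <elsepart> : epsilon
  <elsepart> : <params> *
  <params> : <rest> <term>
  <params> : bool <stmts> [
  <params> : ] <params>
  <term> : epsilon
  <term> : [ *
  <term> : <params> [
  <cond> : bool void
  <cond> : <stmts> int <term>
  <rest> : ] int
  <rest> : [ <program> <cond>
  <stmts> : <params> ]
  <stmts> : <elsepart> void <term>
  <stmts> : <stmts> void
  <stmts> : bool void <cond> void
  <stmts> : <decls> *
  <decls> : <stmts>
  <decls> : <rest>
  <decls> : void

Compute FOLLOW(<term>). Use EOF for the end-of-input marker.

In <params> : <rest> <term>: <term> is at the end, add FOLLOW(<params>) = { *, [, ] }.
In <cond> : <stmts> int <term>: <term> is at the end, add FOLLOW(<cond>) = { *, [, ], bool, void }.
In <stmts> : <elsepart> void <term>: <term> is at the end, add FOLLOW(<stmts>) = { *, [, int, void }.
Union: FOLLOW(<term>) = { *, [, ], bool, int, void }.

{ *, [, ], bool, int, void }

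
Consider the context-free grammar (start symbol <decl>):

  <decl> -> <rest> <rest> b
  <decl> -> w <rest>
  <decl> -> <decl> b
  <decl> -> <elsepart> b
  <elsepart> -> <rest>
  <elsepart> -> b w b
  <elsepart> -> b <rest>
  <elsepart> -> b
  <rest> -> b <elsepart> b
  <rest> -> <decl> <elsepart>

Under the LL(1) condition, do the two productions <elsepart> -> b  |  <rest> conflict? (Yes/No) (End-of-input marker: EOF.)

Yes

FIRST(b) = { b } and FIRST(<rest>) = { b, w }.
Both contain b, so the two alternatives are not disjoint — LL(1) conflict.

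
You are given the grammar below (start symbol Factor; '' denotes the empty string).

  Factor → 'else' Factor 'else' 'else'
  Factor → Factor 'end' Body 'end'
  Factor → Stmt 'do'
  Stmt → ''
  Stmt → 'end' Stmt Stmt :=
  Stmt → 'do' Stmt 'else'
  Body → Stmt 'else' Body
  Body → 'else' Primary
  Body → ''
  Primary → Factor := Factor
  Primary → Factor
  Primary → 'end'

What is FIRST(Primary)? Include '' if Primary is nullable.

From Primary → Factor := Factor: add FIRST(Factor) = { 'do', 'else', 'end' }.
From Primary → Factor: add FIRST(Factor) = { 'do', 'else', 'end' }.
Primary → 'end' contributes {'end'}.
Union: FIRST(Primary) = { 'do', 'else', 'end' }.

{ 'do', 'else', 'end' }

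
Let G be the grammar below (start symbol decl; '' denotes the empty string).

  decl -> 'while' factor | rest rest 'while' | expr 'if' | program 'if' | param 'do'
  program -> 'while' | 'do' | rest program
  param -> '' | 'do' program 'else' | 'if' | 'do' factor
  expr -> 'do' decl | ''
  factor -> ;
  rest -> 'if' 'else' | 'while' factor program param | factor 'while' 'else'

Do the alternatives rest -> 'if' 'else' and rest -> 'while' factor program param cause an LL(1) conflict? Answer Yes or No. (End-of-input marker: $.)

FIRST('if' 'else') = { 'if' } and FIRST('while' factor program param) = { 'while' }.
The FIRST sets are disjoint and neither alternative is nullable — no conflict.

No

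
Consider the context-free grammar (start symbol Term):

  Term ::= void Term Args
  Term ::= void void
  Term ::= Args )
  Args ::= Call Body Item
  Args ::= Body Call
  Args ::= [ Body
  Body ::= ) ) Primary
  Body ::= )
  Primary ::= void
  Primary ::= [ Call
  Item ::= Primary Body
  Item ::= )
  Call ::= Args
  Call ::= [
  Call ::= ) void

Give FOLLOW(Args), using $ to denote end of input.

In Term ::= void Term Args: Args is at the end, add FOLLOW(Term) = { $, ), [ }.
In Term ::= Args ): add FIRST()) = { ) }.
In Call ::= Args: Args is at the end, add FOLLOW(Call) = { $, ), [, void }.
Union: FOLLOW(Args) = { $, ), [, void }.

{ $, ), [, void }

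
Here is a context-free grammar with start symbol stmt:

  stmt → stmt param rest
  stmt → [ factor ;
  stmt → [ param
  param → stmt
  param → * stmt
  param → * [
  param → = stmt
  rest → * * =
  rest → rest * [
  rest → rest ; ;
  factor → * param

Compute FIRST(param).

From param → stmt: add FIRST(stmt) = { [ }.
param → * stmt contributes {*}.
param → * [ contributes {*}.
param → = stmt contributes {=}.
Union: FIRST(param) = { *, =, [ }.

{ *, =, [ }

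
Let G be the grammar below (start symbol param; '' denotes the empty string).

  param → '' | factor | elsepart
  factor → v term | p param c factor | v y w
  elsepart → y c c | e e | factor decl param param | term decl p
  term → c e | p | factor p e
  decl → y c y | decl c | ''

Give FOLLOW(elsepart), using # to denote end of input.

{ #, c, e, p, v, y }

In param → elsepart: elsepart is at the end, add FOLLOW(param) = { #, c, e, p, v, y }.
Union: FOLLOW(elsepart) = { #, c, e, p, v, y }.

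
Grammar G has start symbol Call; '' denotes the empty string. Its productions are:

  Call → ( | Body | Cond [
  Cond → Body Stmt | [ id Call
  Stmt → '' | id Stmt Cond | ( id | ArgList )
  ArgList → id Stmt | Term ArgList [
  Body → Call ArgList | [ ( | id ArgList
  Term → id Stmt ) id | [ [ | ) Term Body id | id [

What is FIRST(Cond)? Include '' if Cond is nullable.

{ (, [, id }

From Cond → Body Stmt: add FIRST(Body) = { (, [, id }.
Cond → [ id Call contributes {[}.
Union: FIRST(Cond) = { (, [, id }.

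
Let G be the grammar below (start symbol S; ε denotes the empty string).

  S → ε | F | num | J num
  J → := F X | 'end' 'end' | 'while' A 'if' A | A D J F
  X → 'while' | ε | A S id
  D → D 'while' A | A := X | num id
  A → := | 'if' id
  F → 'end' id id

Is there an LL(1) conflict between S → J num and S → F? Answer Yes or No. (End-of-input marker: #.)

FIRST(J num) = { 'end', 'if', 'while', := } and FIRST(F) = { 'end' }.
Both contain 'end', so the two alternatives are not disjoint — LL(1) conflict.

Yes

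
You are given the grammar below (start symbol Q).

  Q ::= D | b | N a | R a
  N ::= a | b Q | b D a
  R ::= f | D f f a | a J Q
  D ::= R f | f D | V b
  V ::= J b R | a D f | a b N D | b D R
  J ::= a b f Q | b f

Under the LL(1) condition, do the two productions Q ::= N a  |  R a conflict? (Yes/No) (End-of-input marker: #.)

FIRST(N a) = { a, b } and FIRST(R a) = { a, b, f }.
Both contain a, so the two alternatives are not disjoint — LL(1) conflict.

Yes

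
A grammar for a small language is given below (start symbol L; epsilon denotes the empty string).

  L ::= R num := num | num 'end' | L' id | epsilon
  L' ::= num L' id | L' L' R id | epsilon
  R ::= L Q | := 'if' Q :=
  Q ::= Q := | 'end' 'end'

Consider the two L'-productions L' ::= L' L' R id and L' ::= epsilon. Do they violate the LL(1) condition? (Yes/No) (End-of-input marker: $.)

FIRST(L' L' R id) = { 'end', :=, id, num } and FIRST(epsilon) = { epsilon }.
The second alternative is nullable and FOLLOW(L') = { 'end', :=, id, num } shares 'end' with FIRST of the first — conflict.

Yes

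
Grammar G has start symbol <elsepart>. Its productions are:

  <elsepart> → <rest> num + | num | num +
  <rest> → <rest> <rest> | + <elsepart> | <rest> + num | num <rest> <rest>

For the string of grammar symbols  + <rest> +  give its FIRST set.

+ is a terminal; add {+} and stop.

{ + }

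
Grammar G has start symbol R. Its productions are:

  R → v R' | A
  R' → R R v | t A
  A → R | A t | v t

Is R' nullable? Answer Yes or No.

No nonterminal in this grammar is nullable.
No production of R' has an RHS whose symbols are all nullable, so R' is not nullable.

No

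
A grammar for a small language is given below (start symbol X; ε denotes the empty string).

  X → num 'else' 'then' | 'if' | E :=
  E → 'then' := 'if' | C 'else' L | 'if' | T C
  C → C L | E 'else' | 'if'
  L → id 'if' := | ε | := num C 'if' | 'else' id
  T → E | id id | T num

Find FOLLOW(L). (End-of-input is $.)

In E → C 'else' L: L is at the end, add FOLLOW(E) = { 'else', 'if', 'then', :=, id, num }.
In C → C L: L is at the end, add FOLLOW(C) = { 'else', 'if', 'then', :=, id, num }.
Union: FOLLOW(L) = { 'else', 'if', 'then', :=, id, num }.

{ 'else', 'if', 'then', :=, id, num }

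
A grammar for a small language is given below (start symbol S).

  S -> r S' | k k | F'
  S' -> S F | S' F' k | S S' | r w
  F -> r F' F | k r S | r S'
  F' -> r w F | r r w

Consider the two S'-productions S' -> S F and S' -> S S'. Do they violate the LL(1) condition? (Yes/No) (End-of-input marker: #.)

Yes

FIRST(S F) = { k, r } and FIRST(S S') = { k, r }.
Both contain k, so the two alternatives are not disjoint — LL(1) conflict.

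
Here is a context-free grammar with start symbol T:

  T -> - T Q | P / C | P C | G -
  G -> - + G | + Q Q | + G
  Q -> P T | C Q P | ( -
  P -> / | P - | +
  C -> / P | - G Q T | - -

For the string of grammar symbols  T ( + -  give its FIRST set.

{ +, -, / }

Add FIRST(T) = { +, -, / }; T is not nullable, stop.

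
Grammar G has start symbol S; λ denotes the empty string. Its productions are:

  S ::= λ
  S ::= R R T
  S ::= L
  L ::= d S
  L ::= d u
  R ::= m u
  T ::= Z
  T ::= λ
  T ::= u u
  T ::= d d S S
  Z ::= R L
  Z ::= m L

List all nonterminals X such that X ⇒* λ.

Directly nullable (have an λ-production): S, T.
No other nonterminal has a production whose RHS symbols are all nullable.

{ S, T }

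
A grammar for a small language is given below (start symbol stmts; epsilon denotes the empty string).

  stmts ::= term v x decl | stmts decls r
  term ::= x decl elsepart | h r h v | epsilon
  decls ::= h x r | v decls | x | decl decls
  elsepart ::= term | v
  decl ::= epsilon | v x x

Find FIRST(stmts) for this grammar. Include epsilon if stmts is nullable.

From stmts ::= term v x decl: term nullable, take FIRST(term) ∪ {v} = { h, v, x }.
From stmts ::= stmts decls r: add FIRST(stmts) = { h, v, x }.
Union: FIRST(stmts) = { h, v, x }.

{ h, v, x }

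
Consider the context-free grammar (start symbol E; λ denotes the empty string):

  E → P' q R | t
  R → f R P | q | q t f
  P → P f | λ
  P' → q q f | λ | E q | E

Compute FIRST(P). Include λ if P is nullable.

{ f, λ }

From P → P f: P nullable, take FIRST(P) ∪ {f} = { f }.
P → λ contributes λ.
Union: FIRST(P) = { f, λ }.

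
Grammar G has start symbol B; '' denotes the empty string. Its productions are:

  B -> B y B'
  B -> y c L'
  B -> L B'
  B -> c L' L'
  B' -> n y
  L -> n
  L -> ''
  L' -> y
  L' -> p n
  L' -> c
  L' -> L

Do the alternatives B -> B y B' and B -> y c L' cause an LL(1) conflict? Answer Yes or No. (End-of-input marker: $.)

Yes

FIRST(B y B') = { c, n, y } and FIRST(y c L') = { y }.
Both contain y, so the two alternatives are not disjoint — LL(1) conflict.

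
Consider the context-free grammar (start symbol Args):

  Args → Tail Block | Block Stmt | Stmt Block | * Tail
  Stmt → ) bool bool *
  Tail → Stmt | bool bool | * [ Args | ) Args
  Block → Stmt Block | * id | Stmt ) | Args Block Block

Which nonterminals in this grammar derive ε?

{ } (none)

No nonterminal has an empty production or an RHS whose symbols are all nullable.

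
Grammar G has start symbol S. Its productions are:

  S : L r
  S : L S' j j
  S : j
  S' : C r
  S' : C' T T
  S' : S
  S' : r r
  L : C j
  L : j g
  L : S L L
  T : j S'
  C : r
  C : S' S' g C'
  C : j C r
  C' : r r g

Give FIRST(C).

{ j, r }

C : r contributes {r}.
From C : S' S' g C': add FIRST(S') = { j, r }.
C : j C r contributes {j}.
Union: FIRST(C) = { j, r }.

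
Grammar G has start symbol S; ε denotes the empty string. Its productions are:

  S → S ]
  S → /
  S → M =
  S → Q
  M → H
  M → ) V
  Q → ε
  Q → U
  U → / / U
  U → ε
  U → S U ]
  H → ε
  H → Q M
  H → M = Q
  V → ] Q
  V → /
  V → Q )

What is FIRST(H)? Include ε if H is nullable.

{ ), /, =, ], ε }

H → ε contributes ε.
From H → Q M: Q, M nullable, take FIRST(Q) ∪ FIRST(M) = { ), /, =, ] }; also ε since the whole RHS is nullable.
From H → M = Q: M nullable, take FIRST(M) ∪ {=} = { ), /, =, ] }.
Union: FIRST(H) = { ), /, =, ], ε }.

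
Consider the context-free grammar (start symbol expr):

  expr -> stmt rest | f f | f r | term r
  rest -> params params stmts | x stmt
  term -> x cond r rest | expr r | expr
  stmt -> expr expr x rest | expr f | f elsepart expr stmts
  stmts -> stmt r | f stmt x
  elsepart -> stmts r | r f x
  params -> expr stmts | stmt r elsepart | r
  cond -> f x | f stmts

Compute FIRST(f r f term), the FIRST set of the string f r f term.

{ f }

f is a terminal; add {f} and stop.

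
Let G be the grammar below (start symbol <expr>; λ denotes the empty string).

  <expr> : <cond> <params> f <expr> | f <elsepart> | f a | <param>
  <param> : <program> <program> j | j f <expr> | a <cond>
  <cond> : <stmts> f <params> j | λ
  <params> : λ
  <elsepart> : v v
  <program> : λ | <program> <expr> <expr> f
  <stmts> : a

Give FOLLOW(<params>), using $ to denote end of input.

In <expr> : <cond> <params> f <expr>: add FIRST(f <expr>) = { f }.
In <cond> : <stmts> f <params> j: add FIRST(j) = { j }.
Union: FOLLOW(<params>) = { f, j }.

{ f, j }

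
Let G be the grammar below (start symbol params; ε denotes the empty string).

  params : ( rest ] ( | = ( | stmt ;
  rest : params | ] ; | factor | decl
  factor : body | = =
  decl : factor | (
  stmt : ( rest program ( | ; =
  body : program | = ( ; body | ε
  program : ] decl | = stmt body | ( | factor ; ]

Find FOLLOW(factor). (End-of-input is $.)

{ (, ;, =, ] }

In rest : factor: factor is at the end, add FOLLOW(rest) = { (, ;, =, ] }.
In decl : factor: factor is at the end, add FOLLOW(decl) = { (, ;, =, ] }.
In program : factor ; ]: add FIRST(; ]) = { ; }.
Union: FOLLOW(factor) = { (, ;, =, ] }.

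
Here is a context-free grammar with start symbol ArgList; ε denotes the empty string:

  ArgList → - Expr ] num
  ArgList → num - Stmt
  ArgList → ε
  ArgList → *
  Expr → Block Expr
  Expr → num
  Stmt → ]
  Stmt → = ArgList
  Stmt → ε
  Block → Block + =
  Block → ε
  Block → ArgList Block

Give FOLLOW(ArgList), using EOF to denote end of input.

ArgList is the start symbol, so EOF ∈ FOLLOW(ArgList).
In Stmt → = ArgList: ArgList is at the end, add FOLLOW(Stmt) = { EOF, *, +, -, num }.
In Block → ArgList Block: add FIRST(Block)\{ε} = { *, +, -, num }.
  Since Block is nullable, also add FOLLOW(Block) = { *, +, -, num }.
Union: FOLLOW(ArgList) = { EOF, *, +, -, num }.

{ EOF, *, +, -, num }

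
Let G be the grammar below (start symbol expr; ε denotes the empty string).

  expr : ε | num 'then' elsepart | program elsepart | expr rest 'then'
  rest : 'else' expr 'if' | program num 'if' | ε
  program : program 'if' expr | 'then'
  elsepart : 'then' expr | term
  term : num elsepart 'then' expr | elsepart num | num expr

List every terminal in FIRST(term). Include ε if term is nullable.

{ 'then', num }

term : num elsepart 'then' expr contributes {num}.
From term : elsepart num: add FIRST(elsepart) = { 'then', num }.
term : num expr contributes {num}.
Union: FIRST(term) = { 'then', num }.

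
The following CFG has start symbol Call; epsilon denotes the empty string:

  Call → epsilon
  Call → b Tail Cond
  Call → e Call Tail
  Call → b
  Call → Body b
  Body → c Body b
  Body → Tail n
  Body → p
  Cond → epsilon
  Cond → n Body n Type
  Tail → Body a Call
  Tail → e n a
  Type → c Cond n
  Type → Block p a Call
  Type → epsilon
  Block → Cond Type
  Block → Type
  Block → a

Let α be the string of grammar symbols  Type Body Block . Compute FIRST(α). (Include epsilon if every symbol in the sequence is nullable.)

{ a, c, e, n, p }

Add FIRST(Type)\{epsilon} = { a, c, n, p }; Type is nullable, continue.
Add FIRST(Body) = { c, e, p }; Body is not nullable, stop.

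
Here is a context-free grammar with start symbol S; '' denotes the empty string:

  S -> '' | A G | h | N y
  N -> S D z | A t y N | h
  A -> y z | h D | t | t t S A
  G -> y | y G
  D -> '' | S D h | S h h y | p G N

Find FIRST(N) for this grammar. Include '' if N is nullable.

From N -> S D z: S, D nullable, take FIRST(S) ∪ FIRST(D) ∪ {z} = { h, p, t, y, z }.
From N -> A t y N: add FIRST(A) = { h, t, y }.
N -> h contributes {h}.
Union: FIRST(N) = { h, p, t, y, z }.

{ h, p, t, y, z }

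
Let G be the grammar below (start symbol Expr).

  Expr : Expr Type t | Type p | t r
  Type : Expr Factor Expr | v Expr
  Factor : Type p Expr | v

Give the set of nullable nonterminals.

No nonterminal has an empty production or an RHS whose symbols are all nullable.

{ } (none)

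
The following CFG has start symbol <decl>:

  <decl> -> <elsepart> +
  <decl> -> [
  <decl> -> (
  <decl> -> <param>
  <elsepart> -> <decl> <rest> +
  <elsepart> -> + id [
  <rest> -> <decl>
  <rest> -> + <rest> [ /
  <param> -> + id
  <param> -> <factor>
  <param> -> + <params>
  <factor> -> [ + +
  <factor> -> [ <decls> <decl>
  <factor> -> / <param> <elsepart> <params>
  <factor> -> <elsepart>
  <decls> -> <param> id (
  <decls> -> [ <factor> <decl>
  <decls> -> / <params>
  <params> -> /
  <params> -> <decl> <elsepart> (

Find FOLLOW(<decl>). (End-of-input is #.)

{ #, (, +, /, [, id }

<decl> is the start symbol, so # ∈ FOLLOW(<decl>).
In <elsepart> -> <decl> <rest> +: add FIRST(<rest> +) = { (, +, /, [ }.
In <rest> -> <decl>: <decl> is at the end, add FOLLOW(<rest>) = { +, [ }.
In <factor> -> [ <decls> <decl>: <decl> is at the end, add FOLLOW(<factor>) = { #, (, +, /, [, id }.
In <decls> -> [ <factor> <decl>: <decl> is at the end, add FOLLOW(<decls>) = { (, +, /, [ }.
In <params> -> <decl> <elsepart> (: add FIRST(<elsepart> () = { (, +, /, [ }.
Union: FOLLOW(<decl>) = { #, (, +, /, [, id }.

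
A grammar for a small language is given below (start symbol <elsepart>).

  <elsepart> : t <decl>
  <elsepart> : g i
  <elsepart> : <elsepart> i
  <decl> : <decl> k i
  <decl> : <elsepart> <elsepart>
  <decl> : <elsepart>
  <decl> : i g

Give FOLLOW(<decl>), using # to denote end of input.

In <elsepart> : t <decl>: <decl> is at the end, add FOLLOW(<elsepart>) = { #, g, i, k, t }.
In <decl> : <decl> k i: add FIRST(k i) = { k }.
Union: FOLLOW(<decl>) = { #, g, i, k, t }.

{ #, g, i, k, t }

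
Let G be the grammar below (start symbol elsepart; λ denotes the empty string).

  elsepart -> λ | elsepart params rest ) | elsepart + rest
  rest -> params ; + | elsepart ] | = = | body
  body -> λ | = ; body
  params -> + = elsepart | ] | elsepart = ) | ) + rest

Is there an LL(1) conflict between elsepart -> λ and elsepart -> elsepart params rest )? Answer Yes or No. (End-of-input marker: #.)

Yes

FIRST(λ) = { λ } and FIRST(elsepart params rest )) = { ), +, =, ] }.
The first alternative is nullable and FOLLOW(elsepart) = { #, ), +, ;, =, ] } shares ) with FIRST of the second — conflict.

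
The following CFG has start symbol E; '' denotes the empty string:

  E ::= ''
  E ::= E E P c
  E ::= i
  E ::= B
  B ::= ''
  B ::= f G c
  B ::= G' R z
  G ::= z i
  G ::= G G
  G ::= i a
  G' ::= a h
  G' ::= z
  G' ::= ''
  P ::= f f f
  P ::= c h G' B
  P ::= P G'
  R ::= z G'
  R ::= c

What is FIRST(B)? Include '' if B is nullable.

{ a, c, f, z, '' }

B ::= '' contributes ''.
B ::= f G c contributes {f}.
From B ::= G' R z: G' nullable, take FIRST(G') ∪ FIRST(R) = { a, c, z }.
Union: FIRST(B) = { a, c, f, z, '' }.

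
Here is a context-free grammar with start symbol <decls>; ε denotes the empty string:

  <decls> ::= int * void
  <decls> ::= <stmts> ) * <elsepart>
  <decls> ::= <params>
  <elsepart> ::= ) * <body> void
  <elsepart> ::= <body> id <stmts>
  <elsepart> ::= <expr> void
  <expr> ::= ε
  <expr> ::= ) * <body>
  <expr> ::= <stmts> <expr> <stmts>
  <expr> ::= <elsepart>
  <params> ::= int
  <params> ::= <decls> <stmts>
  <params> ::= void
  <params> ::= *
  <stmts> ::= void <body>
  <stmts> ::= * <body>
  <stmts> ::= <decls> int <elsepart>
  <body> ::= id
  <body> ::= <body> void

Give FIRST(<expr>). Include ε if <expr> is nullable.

{ ), *, id, int, void, ε }

<expr> ::= ε contributes ε.
<expr> ::= ) * <body> contributes {)}.
From <expr> ::= <stmts> <expr> <stmts>: add FIRST(<stmts>) = { *, int, void }.
From <expr> ::= <elsepart>: add FIRST(<elsepart>) = { ), *, id, int, void }.
Union: FIRST(<expr>) = { ), *, id, int, void, ε }.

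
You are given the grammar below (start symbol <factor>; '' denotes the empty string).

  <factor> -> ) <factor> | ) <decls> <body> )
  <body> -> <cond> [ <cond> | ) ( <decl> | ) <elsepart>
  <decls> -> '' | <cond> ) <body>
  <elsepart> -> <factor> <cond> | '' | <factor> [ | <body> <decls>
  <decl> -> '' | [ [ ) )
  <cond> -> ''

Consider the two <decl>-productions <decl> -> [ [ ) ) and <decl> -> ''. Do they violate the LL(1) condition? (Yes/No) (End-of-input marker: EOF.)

FIRST([ [ ) )) = { [ } and FIRST('') = { '' }.
The second alternative is nullable and FOLLOW(<decl>) = { ), [ } shares [ with FIRST of the first — conflict.

Yes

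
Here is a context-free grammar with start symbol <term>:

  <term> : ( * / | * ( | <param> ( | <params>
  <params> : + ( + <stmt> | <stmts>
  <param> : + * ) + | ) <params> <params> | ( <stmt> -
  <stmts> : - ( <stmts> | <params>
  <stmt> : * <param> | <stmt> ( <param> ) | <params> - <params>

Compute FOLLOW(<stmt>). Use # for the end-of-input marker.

In <params> : + ( + <stmt>: <stmt> is at the end, add FOLLOW(<params>) = { #, (, ), +, - }.
In <param> : ( <stmt> -: add FIRST(-) = { - }.
In <stmt> : <stmt> ( <param> ): add FIRST(( <param> )) = { ( }.
Union: FOLLOW(<stmt>) = { #, (, ), +, - }.

{ #, (, ), +, - }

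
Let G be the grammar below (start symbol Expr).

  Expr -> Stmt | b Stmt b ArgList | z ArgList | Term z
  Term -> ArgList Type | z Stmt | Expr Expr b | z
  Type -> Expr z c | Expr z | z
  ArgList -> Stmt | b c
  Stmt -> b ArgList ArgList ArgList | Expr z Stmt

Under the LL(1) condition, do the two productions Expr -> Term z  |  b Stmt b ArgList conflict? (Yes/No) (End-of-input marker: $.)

Yes

FIRST(Term z) = { b, z } and FIRST(b Stmt b ArgList) = { b }.
Both contain b, so the two alternatives are not disjoint — LL(1) conflict.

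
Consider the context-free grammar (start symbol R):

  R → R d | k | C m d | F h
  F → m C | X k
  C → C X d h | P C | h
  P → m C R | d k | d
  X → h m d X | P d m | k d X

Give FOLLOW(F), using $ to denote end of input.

{ h }

In R → F h: add FIRST(h) = { h }.
Union: FOLLOW(F) = { h }.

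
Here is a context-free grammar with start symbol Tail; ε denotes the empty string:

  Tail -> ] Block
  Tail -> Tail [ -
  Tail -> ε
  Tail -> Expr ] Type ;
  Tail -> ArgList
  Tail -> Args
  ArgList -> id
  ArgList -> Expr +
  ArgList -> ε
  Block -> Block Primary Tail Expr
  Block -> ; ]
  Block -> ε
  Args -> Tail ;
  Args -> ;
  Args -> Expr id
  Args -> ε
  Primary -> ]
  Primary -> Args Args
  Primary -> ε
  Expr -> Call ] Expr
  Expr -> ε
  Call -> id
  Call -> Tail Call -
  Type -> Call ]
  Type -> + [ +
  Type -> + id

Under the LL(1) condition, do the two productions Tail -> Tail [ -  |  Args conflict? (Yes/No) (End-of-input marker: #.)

Yes

FIRST(Tail [ -) = { +, ;, [, ], id } and FIRST(Args) = { +, ;, [, ], id, ε }.
Both contain +, so the two alternatives are not disjoint — LL(1) conflict.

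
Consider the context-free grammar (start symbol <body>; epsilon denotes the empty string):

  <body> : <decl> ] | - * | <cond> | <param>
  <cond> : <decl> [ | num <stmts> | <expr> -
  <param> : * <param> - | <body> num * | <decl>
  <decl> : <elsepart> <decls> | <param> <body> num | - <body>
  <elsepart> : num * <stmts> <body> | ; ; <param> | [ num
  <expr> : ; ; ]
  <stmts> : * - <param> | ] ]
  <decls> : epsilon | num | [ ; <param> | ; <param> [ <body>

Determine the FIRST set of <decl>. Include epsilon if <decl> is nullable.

From <decl> : <elsepart> <decls>: add FIRST(<elsepart>) = { ;, [, num }.
From <decl> : <param> <body> num: add FIRST(<param>) = { *, -, ;, [, num }.
<decl> : - <body> contributes {-}.
Union: FIRST(<decl>) = { *, -, ;, [, num }.

{ *, -, ;, [, num }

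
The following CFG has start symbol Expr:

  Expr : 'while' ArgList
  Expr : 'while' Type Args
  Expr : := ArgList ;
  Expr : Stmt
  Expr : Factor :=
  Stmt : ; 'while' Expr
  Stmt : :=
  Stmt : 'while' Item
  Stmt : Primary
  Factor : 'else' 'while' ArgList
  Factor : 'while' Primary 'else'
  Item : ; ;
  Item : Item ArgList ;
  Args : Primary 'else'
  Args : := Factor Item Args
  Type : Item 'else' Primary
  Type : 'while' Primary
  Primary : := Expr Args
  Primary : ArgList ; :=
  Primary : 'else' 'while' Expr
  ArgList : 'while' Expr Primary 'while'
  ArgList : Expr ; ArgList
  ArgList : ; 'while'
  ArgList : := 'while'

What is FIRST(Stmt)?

{ 'else', 'while', :=, ; }

Stmt : ; 'while' Expr contributes {;}.
Stmt : := contributes {:=}.
Stmt : 'while' Item contributes {'while'}.
From Stmt : Primary: add FIRST(Primary) = { 'else', 'while', :=, ; }.
Union: FIRST(Stmt) = { 'else', 'while', :=, ; }.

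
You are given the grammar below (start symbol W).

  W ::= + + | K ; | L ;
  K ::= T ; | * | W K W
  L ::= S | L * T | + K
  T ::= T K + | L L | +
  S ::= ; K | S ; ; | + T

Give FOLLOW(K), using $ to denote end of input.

In W ::= K ;: add FIRST(;) = { ; }.
In K ::= W K W: add FIRST(W) = { *, +, ; }.
In L ::= + K: K is at the end, add FOLLOW(L) = { *, +, ; }.
In T ::= T K +: add FIRST(+) = { + }.
In S ::= ; K: K is at the end, add FOLLOW(S) = { *, +, ; }.
Union: FOLLOW(K) = { *, +, ; }.

{ *, +, ; }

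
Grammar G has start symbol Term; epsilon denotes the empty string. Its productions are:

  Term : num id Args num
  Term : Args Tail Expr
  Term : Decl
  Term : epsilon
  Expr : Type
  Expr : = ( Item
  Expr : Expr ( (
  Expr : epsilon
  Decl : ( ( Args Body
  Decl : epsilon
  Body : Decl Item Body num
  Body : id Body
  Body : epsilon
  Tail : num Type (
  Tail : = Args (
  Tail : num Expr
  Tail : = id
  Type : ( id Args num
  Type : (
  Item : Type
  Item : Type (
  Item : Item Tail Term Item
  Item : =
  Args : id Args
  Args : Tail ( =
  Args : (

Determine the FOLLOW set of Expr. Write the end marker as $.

In Term : Args Tail Expr: Expr is at the end, add FOLLOW(Term) = { $, (, = }.
In Expr : Expr ( (: add FIRST(( () = { ( }.
In Tail : num Expr: Expr is at the end, add FOLLOW(Tail) = { $, (, =, id, num }.
Union: FOLLOW(Expr) = { $, (, =, id, num }.

{ $, (, =, id, num }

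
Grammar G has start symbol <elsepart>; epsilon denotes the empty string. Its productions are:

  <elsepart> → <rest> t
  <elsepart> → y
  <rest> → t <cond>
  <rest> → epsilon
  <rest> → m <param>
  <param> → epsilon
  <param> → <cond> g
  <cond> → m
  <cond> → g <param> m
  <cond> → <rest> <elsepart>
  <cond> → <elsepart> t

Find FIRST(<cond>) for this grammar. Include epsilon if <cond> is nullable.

<cond> → m contributes {m}.
<cond> → g <param> m contributes {g}.
From <cond> → <rest> <elsepart>: <rest> nullable, take FIRST(<rest>) ∪ FIRST(<elsepart>) = { m, t, y }.
From <cond> → <elsepart> t: add FIRST(<elsepart>) = { m, t, y }.
Union: FIRST(<cond>) = { g, m, t, y }.

{ g, m, t, y }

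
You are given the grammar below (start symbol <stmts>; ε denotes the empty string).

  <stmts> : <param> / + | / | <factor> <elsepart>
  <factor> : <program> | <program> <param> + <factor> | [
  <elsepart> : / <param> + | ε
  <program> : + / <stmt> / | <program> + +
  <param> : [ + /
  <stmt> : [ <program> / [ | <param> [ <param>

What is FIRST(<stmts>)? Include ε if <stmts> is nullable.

From <stmts> : <param> / +: add FIRST(<param>) = { [ }.
<stmts> : / contributes {/}.
From <stmts> : <factor> <elsepart>: add FIRST(<factor>) = { +, [ }.
Union: FIRST(<stmts>) = { +, /, [ }.

{ +, /, [ }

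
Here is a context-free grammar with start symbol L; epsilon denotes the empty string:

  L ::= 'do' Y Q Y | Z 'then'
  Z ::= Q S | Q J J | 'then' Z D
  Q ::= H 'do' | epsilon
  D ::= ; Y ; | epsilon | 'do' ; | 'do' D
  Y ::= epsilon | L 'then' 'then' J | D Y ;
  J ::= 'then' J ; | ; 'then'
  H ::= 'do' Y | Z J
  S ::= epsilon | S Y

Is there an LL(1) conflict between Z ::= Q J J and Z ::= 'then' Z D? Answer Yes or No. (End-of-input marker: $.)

Yes

FIRST(Q J J) = { 'do', 'then', ; } and FIRST('then' Z D) = { 'then' }.
Both contain 'then', so the two alternatives are not disjoint — LL(1) conflict.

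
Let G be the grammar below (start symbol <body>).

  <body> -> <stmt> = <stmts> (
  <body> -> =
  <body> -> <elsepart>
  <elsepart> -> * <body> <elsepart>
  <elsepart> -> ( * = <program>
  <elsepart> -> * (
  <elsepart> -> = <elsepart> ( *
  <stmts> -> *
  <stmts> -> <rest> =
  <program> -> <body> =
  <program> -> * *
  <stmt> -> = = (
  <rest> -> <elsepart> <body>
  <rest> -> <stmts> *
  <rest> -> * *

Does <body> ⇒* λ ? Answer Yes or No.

No nonterminal in this grammar is nullable.
No production of <body> has an RHS whose symbols are all nullable, so <body> is not nullable.

No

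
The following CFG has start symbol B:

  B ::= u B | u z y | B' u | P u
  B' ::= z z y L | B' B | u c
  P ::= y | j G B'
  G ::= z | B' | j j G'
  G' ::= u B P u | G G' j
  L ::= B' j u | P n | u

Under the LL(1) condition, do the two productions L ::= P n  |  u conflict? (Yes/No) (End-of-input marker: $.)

FIRST(P n) = { j, y } and FIRST(u) = { u }.
The FIRST sets are disjoint and neither alternative is nullable — no conflict.

No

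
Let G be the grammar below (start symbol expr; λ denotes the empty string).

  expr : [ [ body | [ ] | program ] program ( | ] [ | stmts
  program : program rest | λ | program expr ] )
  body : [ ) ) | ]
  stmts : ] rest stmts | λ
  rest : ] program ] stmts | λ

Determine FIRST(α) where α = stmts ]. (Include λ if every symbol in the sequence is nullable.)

{ ] }

Add FIRST(stmts)\{λ} = { ] }; stmts is nullable, continue.
] is a terminal; add {]} and stop.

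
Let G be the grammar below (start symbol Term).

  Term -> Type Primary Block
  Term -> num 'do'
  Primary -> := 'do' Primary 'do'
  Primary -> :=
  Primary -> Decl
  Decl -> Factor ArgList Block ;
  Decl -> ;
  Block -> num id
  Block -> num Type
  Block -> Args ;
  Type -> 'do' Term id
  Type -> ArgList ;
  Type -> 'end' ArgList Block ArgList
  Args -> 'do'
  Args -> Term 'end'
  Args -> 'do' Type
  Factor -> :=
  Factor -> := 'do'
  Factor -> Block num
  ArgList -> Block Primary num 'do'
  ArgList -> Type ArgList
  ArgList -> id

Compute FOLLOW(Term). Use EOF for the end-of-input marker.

{ EOF, 'end', id }

Term is the start symbol, so EOF ∈ FOLLOW(Term).
In Type -> 'do' Term id: add FIRST(id) = { id }.
In Args -> Term 'end': add FIRST('end') = { 'end' }.
Union: FOLLOW(Term) = { EOF, 'end', id }.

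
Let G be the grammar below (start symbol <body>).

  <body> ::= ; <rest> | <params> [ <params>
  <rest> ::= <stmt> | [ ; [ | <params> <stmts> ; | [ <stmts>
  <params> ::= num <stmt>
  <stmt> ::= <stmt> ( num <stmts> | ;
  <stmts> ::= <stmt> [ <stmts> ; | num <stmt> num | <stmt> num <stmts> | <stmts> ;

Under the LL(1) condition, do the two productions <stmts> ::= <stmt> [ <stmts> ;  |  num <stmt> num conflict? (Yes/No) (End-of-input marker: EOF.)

FIRST(<stmt> [ <stmts> ;) = { ; } and FIRST(num <stmt> num) = { num }.
The FIRST sets are disjoint and neither alternative is nullable — no conflict.

No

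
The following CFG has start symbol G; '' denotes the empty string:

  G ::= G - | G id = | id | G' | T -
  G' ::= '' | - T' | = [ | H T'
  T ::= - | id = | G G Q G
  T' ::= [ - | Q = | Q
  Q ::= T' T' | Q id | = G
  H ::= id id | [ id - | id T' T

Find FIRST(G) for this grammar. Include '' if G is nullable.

{ -, =, [, id, '' }

From G ::= G -: G nullable, take FIRST(G) ∪ {-} = { -, =, [, id }.
From G ::= G id =: G nullable, take FIRST(G) ∪ {id} = { -, =, [, id }.
G ::= id contributes {id}.
From G ::= G': add FIRST(G') = { -, =, [, id, '' } (including '' since G' is nullable).
From G ::= T -: add FIRST(T) = { -, =, [, id }.
Union: FIRST(G) = { -, =, [, id, '' }.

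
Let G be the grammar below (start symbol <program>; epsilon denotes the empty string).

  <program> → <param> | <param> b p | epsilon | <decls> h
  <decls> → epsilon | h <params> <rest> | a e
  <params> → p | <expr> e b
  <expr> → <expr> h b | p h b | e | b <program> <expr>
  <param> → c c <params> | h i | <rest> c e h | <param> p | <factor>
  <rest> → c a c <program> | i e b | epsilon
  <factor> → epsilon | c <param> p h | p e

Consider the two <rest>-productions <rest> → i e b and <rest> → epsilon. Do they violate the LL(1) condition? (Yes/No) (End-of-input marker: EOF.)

No

FIRST(i e b) = { i } and FIRST(epsilon) = { epsilon }.
The second is nullable but FOLLOW(<rest>) = { c, h } is disjoint from FIRST of the first.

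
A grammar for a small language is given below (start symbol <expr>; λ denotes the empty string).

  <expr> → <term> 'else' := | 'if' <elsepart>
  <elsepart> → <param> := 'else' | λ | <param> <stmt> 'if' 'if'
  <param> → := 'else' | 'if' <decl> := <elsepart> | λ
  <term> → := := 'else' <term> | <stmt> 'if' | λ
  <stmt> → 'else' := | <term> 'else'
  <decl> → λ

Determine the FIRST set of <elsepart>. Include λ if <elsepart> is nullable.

{ 'else', 'if', :=, λ }

From <elsepart> → <param> := 'else': <param> nullable, take FIRST(<param>) ∪ {:=} = { 'if', := }.
<elsepart> → λ contributes λ.
From <elsepart> → <param> <stmt> 'if' 'if': <param> nullable, take FIRST(<param>) ∪ FIRST(<stmt>) = { 'else', 'if', := }.
Union: FIRST(<elsepart>) = { 'else', 'if', :=, λ }.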